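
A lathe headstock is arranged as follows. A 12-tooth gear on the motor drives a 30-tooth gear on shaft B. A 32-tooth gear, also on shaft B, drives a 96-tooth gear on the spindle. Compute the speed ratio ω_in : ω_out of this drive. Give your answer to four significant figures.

7.500

Each stage contributes driven/driver: gear mesh 30/12 = 2.5, gear mesh 96/32 = 3.
Overall: 2.5 × 3 = 7.5.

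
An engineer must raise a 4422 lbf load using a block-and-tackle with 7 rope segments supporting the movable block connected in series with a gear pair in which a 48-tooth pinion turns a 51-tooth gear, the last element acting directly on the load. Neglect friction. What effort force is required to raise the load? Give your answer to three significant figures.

Block-and-tackle MA = number of supporting rope parts = 7.
Gear pair MA = 51/48 = 1.0625.
Combined ideal MA = 7 × 1.0625 = 7.4375.
Effort = load / MA = 4422 / 7.4375 = 594.55 lbf.

595 lbf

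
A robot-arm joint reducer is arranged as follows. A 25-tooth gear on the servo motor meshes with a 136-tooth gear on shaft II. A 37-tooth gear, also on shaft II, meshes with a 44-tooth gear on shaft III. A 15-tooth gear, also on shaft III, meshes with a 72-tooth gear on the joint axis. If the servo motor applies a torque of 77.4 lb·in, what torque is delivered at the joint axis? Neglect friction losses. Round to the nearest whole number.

gear mesh 136/25 = 5.44 → τ = 77.4·5.44 = 421.06 lb·in
gear mesh 44/37 = 1.1892 → τ = 421.06·1.1892 = 500.72 lb·in
gear mesh 72/15 = 4.8 → τ = 500.72·4.8 = 2403.4 lb·in

2403 lb·in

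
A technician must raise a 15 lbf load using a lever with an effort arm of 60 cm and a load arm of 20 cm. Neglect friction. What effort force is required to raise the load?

5 lbf

Lever MA = effort arm / load arm = 60/20 = 3.
Effort = load / MA = 15 / 3 = 5 lbf.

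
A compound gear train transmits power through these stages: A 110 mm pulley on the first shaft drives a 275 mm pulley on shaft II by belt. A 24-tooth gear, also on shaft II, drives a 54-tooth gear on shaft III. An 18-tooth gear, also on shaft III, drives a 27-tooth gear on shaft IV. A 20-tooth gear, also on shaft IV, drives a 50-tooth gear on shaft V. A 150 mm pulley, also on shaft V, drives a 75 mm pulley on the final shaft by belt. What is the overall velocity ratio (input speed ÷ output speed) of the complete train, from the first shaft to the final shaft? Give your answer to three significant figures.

10.5

Each stage contributes driven/driver: belt 275/110 = 2.5, gear mesh 54/24 = 2.25, gear mesh 27/18 = 1.5, gear mesh 50/20 = 2.5, belt 75/150 = 0.5.
Overall: 2.5 × 2.25 × 1.5 × 2.5 × 0.5 = 10.547.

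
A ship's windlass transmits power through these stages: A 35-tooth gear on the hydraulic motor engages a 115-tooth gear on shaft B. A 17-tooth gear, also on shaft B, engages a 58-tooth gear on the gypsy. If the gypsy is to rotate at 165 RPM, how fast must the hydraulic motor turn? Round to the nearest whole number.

1850 RPM

Overall ratio R = 3.2857 × 3.4118 = 11.21.
Required input speed = output speed × R = 165 × 11.21 = 1849.7 RPM.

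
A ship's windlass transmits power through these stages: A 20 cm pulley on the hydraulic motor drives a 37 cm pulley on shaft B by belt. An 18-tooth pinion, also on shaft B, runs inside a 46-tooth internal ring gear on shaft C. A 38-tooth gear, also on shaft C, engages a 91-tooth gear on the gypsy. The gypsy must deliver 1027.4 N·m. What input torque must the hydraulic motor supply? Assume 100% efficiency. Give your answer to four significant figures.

90.75 N·m

Overall ratio R = 1.85 × 2.5556 × 2.3947 = 11.322.
Input torque = output torque / R = 1027.4 / 11.322 = 90.745 N·m.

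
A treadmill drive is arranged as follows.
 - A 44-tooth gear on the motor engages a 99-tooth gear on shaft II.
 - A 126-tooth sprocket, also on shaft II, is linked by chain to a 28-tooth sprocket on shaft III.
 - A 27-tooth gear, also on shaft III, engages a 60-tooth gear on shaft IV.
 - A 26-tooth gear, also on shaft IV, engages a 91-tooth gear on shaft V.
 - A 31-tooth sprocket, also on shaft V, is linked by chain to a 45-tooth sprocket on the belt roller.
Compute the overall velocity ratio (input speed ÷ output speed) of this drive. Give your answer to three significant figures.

5.65

Each stage contributes driven/driver: gear mesh 99/44 = 2.25, chain 28/126 = 0.22222, gear mesh 60/27 = 2.2222, gear mesh 91/26 = 3.5, chain 45/31 = 1.4516.
Overall: 2.25 × 0.22222 × 2.2222 × 3.5 × 1.4516 = 5.6452.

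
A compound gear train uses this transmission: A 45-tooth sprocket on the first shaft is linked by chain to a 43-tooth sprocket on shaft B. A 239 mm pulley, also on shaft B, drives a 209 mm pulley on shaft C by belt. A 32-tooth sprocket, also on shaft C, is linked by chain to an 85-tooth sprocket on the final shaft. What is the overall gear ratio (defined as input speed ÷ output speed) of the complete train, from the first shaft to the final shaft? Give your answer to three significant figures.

Each stage contributes driven/driver: chain 43/45 = 0.95556, belt 209/239 = 0.87448, chain 85/32 = 2.6562.
Overall: 0.95556 × 0.87448 × 2.6562 = 2.2196.

2.22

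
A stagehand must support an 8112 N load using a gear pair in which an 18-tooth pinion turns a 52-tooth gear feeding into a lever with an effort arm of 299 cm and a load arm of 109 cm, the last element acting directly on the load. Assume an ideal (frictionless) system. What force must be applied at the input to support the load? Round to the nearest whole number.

1024 N

Gear pair MA = 52/18 = 2.8889.
Lever MA = effort arm / load arm = 299/109 = 2.7431.
Combined ideal MA = 2.8889 × 2.7431 = 7.9246.
Effort = load / MA = 8112 / 7.9246 = 1023.7 N.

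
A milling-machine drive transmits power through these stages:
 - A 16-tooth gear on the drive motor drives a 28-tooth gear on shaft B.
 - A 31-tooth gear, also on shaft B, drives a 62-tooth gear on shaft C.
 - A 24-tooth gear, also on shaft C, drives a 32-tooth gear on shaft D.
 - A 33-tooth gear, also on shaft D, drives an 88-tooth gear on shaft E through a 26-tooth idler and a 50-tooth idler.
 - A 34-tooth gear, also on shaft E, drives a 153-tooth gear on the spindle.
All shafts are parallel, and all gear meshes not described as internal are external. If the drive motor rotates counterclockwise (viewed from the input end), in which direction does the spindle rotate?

the drive motor → shaft B: external mesh, 1 reversal → CW.
shaft B → shaft C: external mesh, 1 reversal → CCW.
shaft C → shaft D: external mesh, 1 reversal → CW.
shaft D → shaft E: driver → idler → idler → driven is 3 external meshes, 3 reversals → CCW.
shaft E → the spindle: external mesh, 1 reversal → CW.
7 reversals in total — an odd number — so the spindle turns opposite to the drive motor.

clockwise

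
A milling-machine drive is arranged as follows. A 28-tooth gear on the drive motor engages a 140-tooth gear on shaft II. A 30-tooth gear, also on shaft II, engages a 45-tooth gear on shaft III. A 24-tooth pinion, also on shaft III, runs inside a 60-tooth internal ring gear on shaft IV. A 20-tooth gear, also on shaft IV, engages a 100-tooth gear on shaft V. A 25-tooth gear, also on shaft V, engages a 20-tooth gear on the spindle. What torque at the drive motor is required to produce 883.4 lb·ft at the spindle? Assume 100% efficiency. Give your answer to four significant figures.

11.78 lb·ft

Overall ratio R = 5 × 1.5 × 2.5 × 5 × 0.8 = 75.
Input torque = output torque / R = 883.4 / 75 = 11.779 lb·ft.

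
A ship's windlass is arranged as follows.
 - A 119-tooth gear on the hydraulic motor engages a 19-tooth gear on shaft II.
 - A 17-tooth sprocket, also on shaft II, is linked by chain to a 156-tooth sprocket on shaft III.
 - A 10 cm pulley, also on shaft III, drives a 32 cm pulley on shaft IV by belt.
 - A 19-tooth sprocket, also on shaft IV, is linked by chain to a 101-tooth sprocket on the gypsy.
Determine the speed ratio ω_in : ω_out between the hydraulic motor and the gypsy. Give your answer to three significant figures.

Each stage contributes driven/driver: gear mesh 19/119 = 0.15966, chain 156/17 = 9.1765, belt 32/10 = 3.2, chain 101/19 = 5.3158.
Overall: 0.15966 × 9.1765 × 3.2 × 5.3158 = 24.923.

24.9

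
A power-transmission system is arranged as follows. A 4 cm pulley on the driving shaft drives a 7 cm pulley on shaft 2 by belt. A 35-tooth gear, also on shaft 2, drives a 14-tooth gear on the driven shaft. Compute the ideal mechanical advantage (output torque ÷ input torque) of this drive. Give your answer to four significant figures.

0.7000

Each stage contributes driven/driver: belt 7/4 = 1.75, gear mesh 14/35 = 0.4.
Overall: 1.75 × 0.4 = 0.7.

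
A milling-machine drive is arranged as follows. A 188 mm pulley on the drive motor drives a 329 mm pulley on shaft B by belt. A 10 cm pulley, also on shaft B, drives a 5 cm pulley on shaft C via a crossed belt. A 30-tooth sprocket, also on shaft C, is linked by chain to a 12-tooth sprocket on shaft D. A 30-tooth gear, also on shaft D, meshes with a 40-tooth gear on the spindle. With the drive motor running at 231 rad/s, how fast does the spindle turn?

belt 329/188 = 1.75 → 231/1.75 = 132 rad/s
belt 5/10 = 0.5 → 132/0.5 = 264 rad/s
chain 12/30 = 0.4 → 264/0.4 = 660 rad/s
gear mesh 40/30 = 1.3333 → 660/1.3333 = 495 rad/s

495 rad/s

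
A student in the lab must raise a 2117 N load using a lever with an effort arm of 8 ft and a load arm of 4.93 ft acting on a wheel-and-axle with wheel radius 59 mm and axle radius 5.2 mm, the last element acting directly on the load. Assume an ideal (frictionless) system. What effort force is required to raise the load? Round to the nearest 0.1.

115.0 N

Lever MA = effort arm / load arm = 8/4.93 = 1.6227.
Wheel-and-axle MA = R/r = 59/5.2 = 11.346.
Combined ideal MA = 1.6227 × 11.346 = 18.412.
Effort = load / MA = 2117 / 18.412 = 114.98 N.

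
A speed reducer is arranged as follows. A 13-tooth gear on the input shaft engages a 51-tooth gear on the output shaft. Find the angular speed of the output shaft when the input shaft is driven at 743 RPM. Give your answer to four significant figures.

189.4 RPM

the input shaft → the output shaft (gear mesh, 51/13): 743 ÷ 3.9231 = 189.39 RPM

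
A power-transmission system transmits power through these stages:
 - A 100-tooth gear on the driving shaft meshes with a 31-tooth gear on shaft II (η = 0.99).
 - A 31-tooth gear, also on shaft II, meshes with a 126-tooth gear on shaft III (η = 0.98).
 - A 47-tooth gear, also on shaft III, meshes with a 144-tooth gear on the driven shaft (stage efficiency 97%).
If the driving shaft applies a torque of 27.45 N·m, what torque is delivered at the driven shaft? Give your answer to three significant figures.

99.7 N·m

Gear mesh: ratio = 31/100 = 0.31; torque at shaft II = 27.45 × 0.31 × 0.99 = 8.4244 N·m.
Gear mesh: ratio = 126/31 = 4.0645; torque at shaft III = 8.4244 × 4.0645 × 0.98 = 33.556 N·m.
Gear mesh: ratio = 144/47 = 3.0638; torque at the driven shaft = 33.556 × 3.0638 × 0.97 = 99.726 N·m.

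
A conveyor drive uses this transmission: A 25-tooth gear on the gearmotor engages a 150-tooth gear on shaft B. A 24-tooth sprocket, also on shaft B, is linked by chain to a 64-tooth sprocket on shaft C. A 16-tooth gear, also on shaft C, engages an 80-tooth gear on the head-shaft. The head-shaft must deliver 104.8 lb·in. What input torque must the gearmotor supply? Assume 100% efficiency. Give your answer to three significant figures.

Overall ratio R = 6 × 2.6667 × 5 = 80.
Input torque = output torque / R = 104.8 / 80 = 1.31 lb·in.

1.31 lb·in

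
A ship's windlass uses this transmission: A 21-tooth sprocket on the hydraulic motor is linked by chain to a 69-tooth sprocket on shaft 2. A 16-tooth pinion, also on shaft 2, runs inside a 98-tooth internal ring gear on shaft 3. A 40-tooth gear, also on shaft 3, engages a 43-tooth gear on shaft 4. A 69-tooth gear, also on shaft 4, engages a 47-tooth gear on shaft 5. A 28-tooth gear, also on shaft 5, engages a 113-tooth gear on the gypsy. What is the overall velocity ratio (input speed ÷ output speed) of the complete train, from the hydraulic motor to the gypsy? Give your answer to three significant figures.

59.5

Each stage contributes driven/driver: chain 69/21 = 3.2857, internal gear 98/16 = 6.125, gear mesh 43/40 = 1.075, gear mesh 47/69 = 0.68116, gear mesh 113/28 = 4.0357.
Overall: 3.2857 × 6.125 × 1.075 × 0.68116 × 4.0357 = 59.472.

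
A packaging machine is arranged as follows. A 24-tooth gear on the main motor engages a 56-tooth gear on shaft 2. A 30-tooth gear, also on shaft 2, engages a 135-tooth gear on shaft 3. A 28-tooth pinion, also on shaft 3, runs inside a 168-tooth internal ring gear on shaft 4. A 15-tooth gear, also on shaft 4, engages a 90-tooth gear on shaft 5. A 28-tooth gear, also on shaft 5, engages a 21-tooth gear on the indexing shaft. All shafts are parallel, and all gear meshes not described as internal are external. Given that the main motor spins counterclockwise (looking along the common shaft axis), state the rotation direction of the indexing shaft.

counterclockwise

the main motor → shaft 2: external mesh, 1 reversal → CW.
shaft 2 → shaft 3: external mesh, 1 reversal → CCW.
shaft 3 → shaft 4: internal mesh, same direction → CCW.
shaft 4 → shaft 5: external mesh, 1 reversal → CW.
shaft 5 → the indexing shaft: external mesh, 1 reversal → CCW.
4 reversals in total — an even number — so the indexing shaft turns the same way as the main motor.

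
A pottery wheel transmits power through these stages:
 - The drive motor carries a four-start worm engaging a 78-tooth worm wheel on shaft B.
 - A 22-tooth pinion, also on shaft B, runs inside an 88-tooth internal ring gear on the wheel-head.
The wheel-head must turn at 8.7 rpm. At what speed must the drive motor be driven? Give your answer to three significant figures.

Overall ratio R = 19.5 × 4 = 78.
Required input speed = output speed × R = 8.7 × 78 = 678.6 rpm.

679 rpm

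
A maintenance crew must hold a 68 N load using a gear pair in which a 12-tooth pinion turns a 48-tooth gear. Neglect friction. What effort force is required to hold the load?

17 N

Gear pair MA = 48/12 = 4.
Effort = load / MA = 68 / 4 = 17 N.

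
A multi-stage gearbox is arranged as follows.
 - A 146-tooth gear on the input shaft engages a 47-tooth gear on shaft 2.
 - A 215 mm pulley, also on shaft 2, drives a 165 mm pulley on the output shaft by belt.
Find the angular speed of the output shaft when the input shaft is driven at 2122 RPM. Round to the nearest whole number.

8589 RPM

the input shaft → shaft 2 (gear mesh, 47/146): 2122 ÷ 0.32192 = 6591.7 RPM
shaft 2 → the output shaft (belt, 165/215): 6591.7 ÷ 0.76744 = 8589.2 RPM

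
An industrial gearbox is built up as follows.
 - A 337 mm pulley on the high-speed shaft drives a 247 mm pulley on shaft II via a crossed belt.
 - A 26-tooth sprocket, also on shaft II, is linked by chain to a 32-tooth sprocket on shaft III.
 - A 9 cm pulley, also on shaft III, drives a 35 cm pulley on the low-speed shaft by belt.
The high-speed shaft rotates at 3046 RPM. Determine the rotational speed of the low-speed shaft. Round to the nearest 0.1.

868.3 RPM

Belt: ratio = 247/337 = 0.73294, so shaft II turns at 3046 / 0.73294 = 4155.9 RPM.
Chain: ratio = 32/26 = 1.2308, so shaft III turns at 4155.9 / 1.2308 = 3376.7 RPM.
Belt: ratio = 35/9 = 3.8889, so the low-speed shaft turns at 3376.7 / 3.8889 = 868.28 RPM.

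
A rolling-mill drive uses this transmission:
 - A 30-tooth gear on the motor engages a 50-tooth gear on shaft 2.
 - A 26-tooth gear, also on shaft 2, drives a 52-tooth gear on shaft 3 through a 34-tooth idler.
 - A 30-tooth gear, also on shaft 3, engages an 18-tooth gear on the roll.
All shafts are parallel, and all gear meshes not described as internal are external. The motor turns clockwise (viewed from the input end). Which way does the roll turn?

the motor → shaft 2: external mesh, 1 reversal → CCW.
shaft 2 → shaft 3: driver → idler → driven is 2 external meshes, 2 reversals → CCW.
shaft 3 → the roll: external mesh, 1 reversal → CW.
4 reversals in total — an even number — so the roll turns the same way as the motor.

clockwise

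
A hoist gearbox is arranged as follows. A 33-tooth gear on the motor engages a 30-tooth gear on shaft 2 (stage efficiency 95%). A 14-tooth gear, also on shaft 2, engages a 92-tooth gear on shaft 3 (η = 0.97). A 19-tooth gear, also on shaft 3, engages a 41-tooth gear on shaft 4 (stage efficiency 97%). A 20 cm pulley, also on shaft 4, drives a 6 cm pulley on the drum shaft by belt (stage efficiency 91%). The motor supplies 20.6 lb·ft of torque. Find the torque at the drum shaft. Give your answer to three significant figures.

64.8 lb·ft

Gear mesh: ratio = 30/33 = 0.90909; torque at shaft 2 = 20.6 × 0.90909 × 0.95 = 17.791 lb·ft.
Gear mesh: ratio = 92/14 = 6.5714; torque at shaft 3 = 17.791 × 6.5714 × 0.97 = 113.4 lb·ft.
Gear mesh: ratio = 41/19 = 2.1579; torque at shaft 4 = 113.4 × 2.1579 × 0.97 = 237.37 lb·ft.
Belt: ratio = 6/20 = 0.3; torque at the drum shaft = 237.37 × 0.3 × 0.91 = 64.803 lb·ft.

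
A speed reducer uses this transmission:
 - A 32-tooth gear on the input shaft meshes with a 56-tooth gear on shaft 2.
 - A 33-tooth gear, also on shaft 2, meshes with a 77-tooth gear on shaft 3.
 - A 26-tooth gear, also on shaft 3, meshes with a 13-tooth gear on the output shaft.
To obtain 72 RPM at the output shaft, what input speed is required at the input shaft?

147 RPM

Overall ratio R = 1.75 × 2.3333 × 0.5 = 2.0417.
Required input speed = output speed × R = 72 × 2.0417 = 147 RPM.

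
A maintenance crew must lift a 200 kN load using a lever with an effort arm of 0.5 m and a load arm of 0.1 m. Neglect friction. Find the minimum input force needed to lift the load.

Lever MA = effort arm / load arm = 0.5/0.1 = 5.
Effort = load / MA = 200 / 5 = 40 kN.

40 kN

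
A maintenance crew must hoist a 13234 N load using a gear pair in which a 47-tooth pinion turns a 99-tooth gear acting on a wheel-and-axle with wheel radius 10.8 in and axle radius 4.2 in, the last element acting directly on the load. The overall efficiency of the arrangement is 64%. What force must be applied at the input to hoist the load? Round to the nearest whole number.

Gear pair MA = 99/47 = 2.1064.
Wheel-and-axle MA = R/r = 10.8/4.2 = 2.5714.
Combined ideal MA = 2.1064 × 2.5714 = 5.4164.
Actual MA = 5.4164 × 0.64 = 3.4665.
Effort = load / actual MA = 13234 / 3.4665 = 3817.7 N.

3818 N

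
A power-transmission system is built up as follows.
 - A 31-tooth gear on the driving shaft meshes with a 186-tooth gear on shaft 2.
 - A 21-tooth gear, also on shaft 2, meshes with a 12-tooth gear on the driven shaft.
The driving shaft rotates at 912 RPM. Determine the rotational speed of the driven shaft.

gear mesh 186/31 = 6 → 912/6 = 152 RPM
gear mesh 12/21 = 0.57143 → 152/0.57143 = 266 RPM

266 RPM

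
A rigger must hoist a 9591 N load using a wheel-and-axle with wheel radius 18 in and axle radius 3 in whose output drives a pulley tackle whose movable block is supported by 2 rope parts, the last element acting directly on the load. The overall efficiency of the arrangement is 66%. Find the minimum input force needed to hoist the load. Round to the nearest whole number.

1211 N

Wheel-and-axle MA = R/r = 18/3 = 6.
Block-and-tackle MA = number of supporting rope parts = 2.
Combined ideal MA = 6 × 2 = 12.
Actual MA = 12 × 0.66 = 7.92.
Effort = load / actual MA = 9591 / 7.92 = 1211 N.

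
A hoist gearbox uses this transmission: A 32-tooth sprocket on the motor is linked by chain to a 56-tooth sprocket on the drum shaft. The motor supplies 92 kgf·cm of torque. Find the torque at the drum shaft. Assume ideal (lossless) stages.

After the chain (56/32): 92 × 1.75 = 161 kgf·cm

161 kgf·cm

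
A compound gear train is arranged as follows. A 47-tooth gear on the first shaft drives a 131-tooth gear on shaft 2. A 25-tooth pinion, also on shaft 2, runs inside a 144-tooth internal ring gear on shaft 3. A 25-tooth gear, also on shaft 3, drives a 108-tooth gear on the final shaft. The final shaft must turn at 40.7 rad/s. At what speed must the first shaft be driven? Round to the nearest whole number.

Overall ratio R = 2.7872 × 5.76 × 4.32 = 69.355.
Required input speed = output speed × R = 40.7 × 69.355 = 2822.8 rad/s.

2823 rad/s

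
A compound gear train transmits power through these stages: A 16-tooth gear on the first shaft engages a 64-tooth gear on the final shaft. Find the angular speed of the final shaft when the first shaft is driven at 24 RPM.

Gear mesh: ratio = 64/16 = 4, so the final shaft turns at 24 / 4 = 6 RPM.

6 RPM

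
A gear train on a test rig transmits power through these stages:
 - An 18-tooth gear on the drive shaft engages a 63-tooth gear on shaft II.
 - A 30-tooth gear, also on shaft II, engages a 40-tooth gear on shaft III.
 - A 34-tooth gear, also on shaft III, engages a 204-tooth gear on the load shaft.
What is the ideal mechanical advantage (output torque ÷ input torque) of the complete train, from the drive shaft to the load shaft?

Each stage contributes driven/driver: gear mesh 63/18 = 3.5, gear mesh 40/30 = 1.3333, gear mesh 204/34 = 6.
Overall: 3.5 × 1.3333 × 6 = 28.

28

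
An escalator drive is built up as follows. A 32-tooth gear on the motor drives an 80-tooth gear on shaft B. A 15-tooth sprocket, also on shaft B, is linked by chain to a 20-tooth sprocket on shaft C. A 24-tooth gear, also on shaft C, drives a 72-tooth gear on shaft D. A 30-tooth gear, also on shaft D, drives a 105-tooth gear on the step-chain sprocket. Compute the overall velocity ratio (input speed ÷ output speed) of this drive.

Each stage contributes driven/driver: gear mesh 80/32 = 2.5, chain 20/15 = 1.3333, gear mesh 72/24 = 3, gear mesh 105/30 = 3.5.
Overall: 2.5 × 1.3333 × 3 × 3.5 = 35.

35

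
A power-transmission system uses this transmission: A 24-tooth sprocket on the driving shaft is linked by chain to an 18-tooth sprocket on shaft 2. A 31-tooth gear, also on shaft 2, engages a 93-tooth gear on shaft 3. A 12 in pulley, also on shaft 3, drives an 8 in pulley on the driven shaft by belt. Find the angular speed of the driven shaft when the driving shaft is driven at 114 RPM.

chain 18/24 = 0.75 → 114/0.75 = 152 RPM
gear mesh 93/31 = 3 → 152/3 = 50.667 RPM
belt 8/12 = 0.66667 → 50.667/0.66667 = 76 RPM

76 RPM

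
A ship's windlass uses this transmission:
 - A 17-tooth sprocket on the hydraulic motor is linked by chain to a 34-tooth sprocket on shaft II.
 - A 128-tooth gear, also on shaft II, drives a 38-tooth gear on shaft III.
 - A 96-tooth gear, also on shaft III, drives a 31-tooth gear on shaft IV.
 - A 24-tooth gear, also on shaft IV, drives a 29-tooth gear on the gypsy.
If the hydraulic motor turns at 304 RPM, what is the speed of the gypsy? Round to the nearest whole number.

Chain: ratio = 34/17 = 2, so shaft II turns at 304 / 2 = 152 RPM.
Gear mesh: ratio = 38/128 = 0.29688, so shaft III turns at 152 / 0.29688 = 512 RPM.
Gear mesh: ratio = 31/96 = 0.32292, so shaft IV turns at 512 / 0.32292 = 1585.5 RPM.
Gear mesh: ratio = 29/24 = 1.2083, so the gypsy turns at 1585.5 / 1.2083 = 1312.2 RPM.

1312 RPM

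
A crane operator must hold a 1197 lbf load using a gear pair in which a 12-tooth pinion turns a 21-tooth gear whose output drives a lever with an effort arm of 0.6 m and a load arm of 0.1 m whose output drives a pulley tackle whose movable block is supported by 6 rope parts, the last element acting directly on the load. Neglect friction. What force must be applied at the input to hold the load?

Gear pair MA = 21/12 = 1.75.
Lever MA = effort arm / load arm = 0.6/0.1 = 6.
Block-and-tackle MA = number of supporting rope parts = 6.
Combined ideal MA = 1.75 × 6 × 6 = 63.
Effort = load / MA = 1197 / 63 = 19 lbf.

19 lbf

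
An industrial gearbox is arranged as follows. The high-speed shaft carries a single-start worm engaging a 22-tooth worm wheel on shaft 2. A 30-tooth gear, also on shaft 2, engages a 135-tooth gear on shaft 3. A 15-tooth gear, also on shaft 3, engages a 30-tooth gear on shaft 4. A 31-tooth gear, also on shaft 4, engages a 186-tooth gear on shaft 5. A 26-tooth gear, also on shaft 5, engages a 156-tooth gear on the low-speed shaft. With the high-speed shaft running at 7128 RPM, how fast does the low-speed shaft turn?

1 RPM

the high-speed shaft → shaft 2 (worm, 22/1): 7128 ÷ 22 = 324 RPM
shaft 2 → shaft 3 (gear mesh, 135/30): 324 ÷ 4.5 = 72 RPM
shaft 3 → shaft 4 (gear mesh, 30/15): 72 ÷ 2 = 36 RPM
shaft 4 → shaft 5 (gear mesh, 186/31): 36 ÷ 6 = 6 RPM
shaft 5 → the low-speed shaft (gear mesh, 156/26): 6 ÷ 6 = 1 RPM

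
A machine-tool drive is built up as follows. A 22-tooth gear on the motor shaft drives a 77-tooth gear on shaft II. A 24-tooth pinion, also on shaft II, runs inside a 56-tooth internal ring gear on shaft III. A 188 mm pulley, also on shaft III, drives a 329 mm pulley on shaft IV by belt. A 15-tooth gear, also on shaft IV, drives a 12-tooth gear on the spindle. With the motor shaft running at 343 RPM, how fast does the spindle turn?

30 RPM

the motor shaft → shaft II (gear mesh, 77/22): 343 ÷ 3.5 = 98 RPM
shaft II → shaft III (internal gear, 56/24): 98 ÷ 2.3333 = 42 RPM
shaft III → shaft IV (belt, 329/188): 42 ÷ 1.75 = 24 RPM
shaft IV → the spindle (gear mesh, 12/15): 24 ÷ 0.8 = 30 RPM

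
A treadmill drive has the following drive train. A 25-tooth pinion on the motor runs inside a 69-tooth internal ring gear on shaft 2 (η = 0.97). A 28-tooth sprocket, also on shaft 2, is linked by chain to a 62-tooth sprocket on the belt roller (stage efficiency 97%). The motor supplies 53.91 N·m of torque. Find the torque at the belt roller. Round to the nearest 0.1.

After the internal gear (69/25): 53.91 × 2.76 × 0.97 = 144.33 N·m
After the chain (62/28): 144.33 × 2.2143 × 0.97 = 310 N·m

310.0 N·m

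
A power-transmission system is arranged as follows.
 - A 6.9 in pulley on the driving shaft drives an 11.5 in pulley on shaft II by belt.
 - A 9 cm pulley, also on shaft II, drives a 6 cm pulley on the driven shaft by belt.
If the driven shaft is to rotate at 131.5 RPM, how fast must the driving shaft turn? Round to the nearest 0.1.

Overall ratio R = 1.6667 × 0.66667 = 1.1111.
Required input speed = output speed × R = 131.5 × 1.1111 = 146.11 RPM.

146.1 RPM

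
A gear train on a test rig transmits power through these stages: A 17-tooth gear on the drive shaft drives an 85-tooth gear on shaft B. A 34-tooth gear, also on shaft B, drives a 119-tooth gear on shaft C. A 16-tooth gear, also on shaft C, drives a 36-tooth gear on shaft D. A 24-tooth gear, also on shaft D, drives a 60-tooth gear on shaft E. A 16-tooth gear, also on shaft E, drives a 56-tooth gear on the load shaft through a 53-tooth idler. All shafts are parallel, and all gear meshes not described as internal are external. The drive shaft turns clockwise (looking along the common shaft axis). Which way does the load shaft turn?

clockwise

the drive shaft → shaft B: external mesh, 1 reversal → CCW.
shaft B → shaft C: external mesh, 1 reversal → CW.
shaft C → shaft D: external mesh, 1 reversal → CCW.
shaft D → shaft E: external mesh, 1 reversal → CW.
shaft E → the load shaft: driver → idler → driven is 2 external meshes, 2 reversals → CW.
6 reversals in total — an even number — so the load shaft turns the same way as the drive shaft.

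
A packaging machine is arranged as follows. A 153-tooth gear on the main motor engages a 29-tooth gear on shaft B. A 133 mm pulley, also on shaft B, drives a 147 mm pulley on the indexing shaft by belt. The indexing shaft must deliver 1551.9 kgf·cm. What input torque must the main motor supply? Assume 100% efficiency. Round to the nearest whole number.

7408 kgf·cm

Overall ratio R = 0.18954 × 1.1053 = 0.20949.
Input torque = output torque / R = 1551.9 / 0.20949 = 7407.8 kgf·cm.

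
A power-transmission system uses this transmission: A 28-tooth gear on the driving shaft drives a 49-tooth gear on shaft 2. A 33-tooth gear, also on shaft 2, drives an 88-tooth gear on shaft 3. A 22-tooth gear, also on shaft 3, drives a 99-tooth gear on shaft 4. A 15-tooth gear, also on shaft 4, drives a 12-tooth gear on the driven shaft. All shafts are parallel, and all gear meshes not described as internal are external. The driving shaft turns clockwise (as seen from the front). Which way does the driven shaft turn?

clockwise

the driving shaft → shaft 2: external mesh, 1 reversal → CCW.
shaft 2 → shaft 3: external mesh, 1 reversal → CW.
shaft 3 → shaft 4: external mesh, 1 reversal → CCW.
shaft 4 → the driven shaft: external mesh, 1 reversal → CW.
4 reversals in total — an even number — so the driven shaft turns the same way as the driving shaft.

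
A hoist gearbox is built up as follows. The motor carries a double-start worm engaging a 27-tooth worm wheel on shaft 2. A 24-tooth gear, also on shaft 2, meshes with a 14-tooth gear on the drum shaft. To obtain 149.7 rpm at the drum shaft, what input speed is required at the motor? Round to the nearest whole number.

1179 rpm

Overall ratio R = 13.5 × 0.58333 = 7.875.
Required input speed = output speed × R = 149.7 × 7.875 = 1178.9 rpm.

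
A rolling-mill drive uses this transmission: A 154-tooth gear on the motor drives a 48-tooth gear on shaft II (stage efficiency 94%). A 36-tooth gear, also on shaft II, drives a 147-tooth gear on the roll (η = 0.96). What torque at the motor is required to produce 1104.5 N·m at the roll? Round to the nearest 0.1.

Overall ratio R = 0.31169 × 4.0833 = 1.2727; overall efficiency η = 0.94 × 0.96 = 0.9024.
Input torque = output torque / (R × η) = 1104.5 / (1.2727 × 0.9024) = 961.68 N·m.

961.7 N·m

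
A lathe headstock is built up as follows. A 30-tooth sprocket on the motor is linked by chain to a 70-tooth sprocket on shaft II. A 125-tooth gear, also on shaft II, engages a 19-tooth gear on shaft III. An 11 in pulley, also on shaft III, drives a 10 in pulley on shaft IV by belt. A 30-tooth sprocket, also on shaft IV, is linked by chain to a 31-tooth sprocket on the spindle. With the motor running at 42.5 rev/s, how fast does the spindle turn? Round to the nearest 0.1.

127.6 rev/s

Chain: ratio = 70/30 = 2.3333, so shaft II turns at 42.5 / 2.3333 = 18.214 rev/s.
Gear mesh: ratio = 19/125 = 0.152, so shaft III turns at 18.214 / 0.152 = 119.83 rev/s.
Belt: ratio = 10/11 = 0.90909, so shaft IV turns at 119.83 / 0.90909 = 131.81 rev/s.
Chain: ratio = 31/30 = 1.0333, so the spindle turns at 131.81 / 1.0333 = 127.56 rev/s.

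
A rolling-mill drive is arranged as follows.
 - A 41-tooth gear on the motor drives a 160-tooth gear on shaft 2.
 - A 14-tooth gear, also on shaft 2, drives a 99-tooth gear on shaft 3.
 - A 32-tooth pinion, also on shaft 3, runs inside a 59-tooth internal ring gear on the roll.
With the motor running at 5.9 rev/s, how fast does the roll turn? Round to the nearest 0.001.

0.116 rev/s

gear mesh 160/41 = 3.9024 → 5.9/3.9024 = 1.5119 rev/s
gear mesh 99/14 = 7.0714 → 1.5119/7.0714 = 0.2138 rev/s
internal gear 59/32 = 1.8438 → 0.2138/1.8438 = 0.11596 rev/s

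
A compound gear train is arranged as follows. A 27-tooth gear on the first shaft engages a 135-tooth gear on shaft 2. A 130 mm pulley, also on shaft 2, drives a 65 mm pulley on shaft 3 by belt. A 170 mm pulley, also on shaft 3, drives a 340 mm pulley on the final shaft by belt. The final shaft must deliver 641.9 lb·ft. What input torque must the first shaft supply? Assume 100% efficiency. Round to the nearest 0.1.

128.4 lb·ft

Overall ratio R = 5 × 0.5 × 2 = 5.
Input torque = output torque / R = 641.9 / 5 = 128.38 lb·ft.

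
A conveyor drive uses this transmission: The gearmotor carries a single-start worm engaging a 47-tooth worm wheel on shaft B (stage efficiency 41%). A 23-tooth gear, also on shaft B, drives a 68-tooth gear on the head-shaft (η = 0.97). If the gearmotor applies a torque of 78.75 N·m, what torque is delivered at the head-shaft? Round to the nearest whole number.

4352 N·m

Worm: ratio = 47/1 = 47; torque at shaft B = 78.75 × 47 × 0.41 = 1517.5 N·m.
Gear mesh: ratio = 68/23 = 2.9565; torque at the head-shaft = 1517.5 × 2.9565 × 0.97 = 4352 N·m.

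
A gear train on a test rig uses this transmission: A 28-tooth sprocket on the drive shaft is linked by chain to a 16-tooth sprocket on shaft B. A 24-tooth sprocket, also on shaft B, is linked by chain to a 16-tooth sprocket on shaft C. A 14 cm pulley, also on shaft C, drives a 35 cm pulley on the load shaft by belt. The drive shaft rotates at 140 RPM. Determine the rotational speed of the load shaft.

chain 16/28 = 0.57143 → 140/0.57143 = 245 RPM
chain 16/24 = 0.66667 → 245/0.66667 = 367.5 RPM
belt 35/14 = 2.5 → 367.5/2.5 = 147 RPM

147 RPM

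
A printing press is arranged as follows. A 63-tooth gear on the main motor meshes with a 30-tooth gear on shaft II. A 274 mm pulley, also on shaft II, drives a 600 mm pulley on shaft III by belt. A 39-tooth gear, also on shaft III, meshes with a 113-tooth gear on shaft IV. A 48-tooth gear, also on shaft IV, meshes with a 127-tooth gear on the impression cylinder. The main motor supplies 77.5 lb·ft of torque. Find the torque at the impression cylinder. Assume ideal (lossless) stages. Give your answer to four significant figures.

619.5 lb·ft

Gear mesh: ratio = 30/63 = 0.47619; torque at shaft II = 77.5 × 0.47619 = 36.905 lb·ft.
Belt: ratio = 600/274 = 2.1898; torque at shaft III = 36.905 × 2.1898 = 80.813 lb·ft.
Gear mesh: ratio = 113/39 = 2.8974; torque at shaft IV = 80.813 × 2.8974 = 234.15 lb·ft.
Gear mesh: ratio = 127/48 = 2.6458; torque at the impression cylinder = 234.15 × 2.6458 = 619.53 lb·ft.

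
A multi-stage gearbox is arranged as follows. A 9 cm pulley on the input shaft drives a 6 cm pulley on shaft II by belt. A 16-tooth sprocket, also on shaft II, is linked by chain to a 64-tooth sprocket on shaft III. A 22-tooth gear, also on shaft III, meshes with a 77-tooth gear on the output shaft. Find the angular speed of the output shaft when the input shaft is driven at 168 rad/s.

Belt: ratio = 6/9 = 0.66667, so shaft II turns at 168 / 0.66667 = 252 rad/s.
Chain: ratio = 64/16 = 4, so shaft III turns at 252 / 4 = 63 rad/s.
Gear mesh: ratio = 77/22 = 3.5, so the output shaft turns at 63 / 3.5 = 18 rad/s.

18 rad/s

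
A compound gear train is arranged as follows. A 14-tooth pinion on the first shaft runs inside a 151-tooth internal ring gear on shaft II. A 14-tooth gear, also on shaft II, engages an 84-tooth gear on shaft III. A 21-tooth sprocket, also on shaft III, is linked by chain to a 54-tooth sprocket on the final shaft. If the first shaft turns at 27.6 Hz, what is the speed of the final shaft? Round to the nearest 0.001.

Internal gear: ratio = 151/14 = 10.786, so shaft II turns at 27.6 / 10.786 = 2.5589 Hz.
Gear mesh: ratio = 84/14 = 6, so shaft III turns at 2.5589 / 6 = 0.42649 Hz.
Chain: ratio = 54/21 = 2.5714, so the final shaft turns at 0.42649 / 2.5714 = 0.16586 Hz.

0.166 Hz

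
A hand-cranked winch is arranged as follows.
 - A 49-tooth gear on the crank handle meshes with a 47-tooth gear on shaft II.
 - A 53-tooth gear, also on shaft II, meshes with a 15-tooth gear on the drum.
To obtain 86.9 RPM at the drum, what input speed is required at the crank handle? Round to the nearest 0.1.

Overall ratio R = 0.95918 × 0.28302 = 0.27147.
Required input speed = output speed × R = 86.9 × 0.27147 = 23.59 RPM.

23.6 RPM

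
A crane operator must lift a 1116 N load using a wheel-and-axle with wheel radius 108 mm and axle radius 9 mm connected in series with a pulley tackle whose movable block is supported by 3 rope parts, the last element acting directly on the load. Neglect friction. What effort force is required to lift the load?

Wheel-and-axle MA = R/r = 108/9 = 12.
Block-and-tackle MA = number of supporting rope parts = 3.
Combined ideal MA = 12 × 3 = 36.
Effort = load / MA = 1116 / 36 = 31 N.

31 N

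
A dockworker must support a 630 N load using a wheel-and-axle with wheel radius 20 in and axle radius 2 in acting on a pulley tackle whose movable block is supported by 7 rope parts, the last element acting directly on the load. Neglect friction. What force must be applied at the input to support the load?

Wheel-and-axle MA = R/r = 20/2 = 10.
Block-and-tackle MA = number of supporting rope parts = 7.
Combined ideal MA = 10 × 7 = 70.
Effort = load / MA = 630 / 70 = 9 N.

9 N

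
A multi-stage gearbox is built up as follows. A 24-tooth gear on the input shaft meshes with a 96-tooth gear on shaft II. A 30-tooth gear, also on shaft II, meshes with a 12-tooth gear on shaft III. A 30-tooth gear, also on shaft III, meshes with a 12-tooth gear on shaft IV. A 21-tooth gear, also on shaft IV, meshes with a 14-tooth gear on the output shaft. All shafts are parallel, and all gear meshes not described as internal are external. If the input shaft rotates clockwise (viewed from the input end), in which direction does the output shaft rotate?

clockwise

the input shaft → shaft II: external mesh, 1 reversal → CCW.
shaft II → shaft III: external mesh, 1 reversal → CW.
shaft III → shaft IV: external mesh, 1 reversal → CCW.
shaft IV → the output shaft: external mesh, 1 reversal → CW.
4 reversals in total — an even number — so the output shaft turns the same way as the input shaft.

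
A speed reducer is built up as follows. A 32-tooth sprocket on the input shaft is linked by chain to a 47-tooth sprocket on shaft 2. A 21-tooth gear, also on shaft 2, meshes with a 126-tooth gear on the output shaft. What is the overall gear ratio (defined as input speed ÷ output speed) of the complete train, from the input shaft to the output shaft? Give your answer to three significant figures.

Each stage contributes driven/driver: chain 47/32 = 1.4688, gear mesh 126/21 = 6.
Overall: 1.4688 × 6 = 8.8125.

8.81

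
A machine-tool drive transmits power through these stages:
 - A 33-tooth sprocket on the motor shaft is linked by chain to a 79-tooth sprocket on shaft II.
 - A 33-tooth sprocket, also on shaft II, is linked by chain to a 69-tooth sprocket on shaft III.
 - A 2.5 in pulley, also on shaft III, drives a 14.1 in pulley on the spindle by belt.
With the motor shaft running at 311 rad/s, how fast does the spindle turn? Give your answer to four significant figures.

the motor shaft → shaft II (chain, 79/33): 311 ÷ 2.3939 = 129.91 rad/s
shaft II → shaft III (chain, 69/33): 129.91 ÷ 2.0909 = 62.132 rad/s
shaft III → the spindle (belt, 14.1/2.5): 62.132 ÷ 5.64 = 11.016 rad/s

11.02 rad/s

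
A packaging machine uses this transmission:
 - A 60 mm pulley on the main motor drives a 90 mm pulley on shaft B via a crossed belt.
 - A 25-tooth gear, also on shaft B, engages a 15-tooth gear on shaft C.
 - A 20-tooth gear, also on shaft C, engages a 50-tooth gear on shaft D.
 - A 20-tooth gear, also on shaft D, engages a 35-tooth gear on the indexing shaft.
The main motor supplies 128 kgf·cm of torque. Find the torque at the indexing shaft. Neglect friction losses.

504 kgf·cm

belt 90/60 = 1.5 → τ = 128·1.5 = 192 kgf·cm
gear mesh 15/25 = 0.6 → τ = 192·0.6 = 115.2 kgf·cm
gear mesh 50/20 = 2.5 → τ = 115.2·2.5 = 288 kgf·cm
gear mesh 35/20 = 1.75 → τ = 288·1.75 = 504 kgf·cm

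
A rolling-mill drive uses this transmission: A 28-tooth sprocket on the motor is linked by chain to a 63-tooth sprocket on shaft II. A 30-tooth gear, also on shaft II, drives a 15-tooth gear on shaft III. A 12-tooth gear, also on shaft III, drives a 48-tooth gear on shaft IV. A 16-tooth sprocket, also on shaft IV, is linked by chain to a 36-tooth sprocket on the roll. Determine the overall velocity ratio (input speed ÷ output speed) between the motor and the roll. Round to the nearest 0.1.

10.1

Each stage contributes driven/driver: chain 63/28 = 2.25, gear mesh 15/30 = 0.5, gear mesh 48/12 = 4, chain 36/16 = 2.25.
Overall: 2.25 × 0.5 × 4 × 2.25 = 10.125.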